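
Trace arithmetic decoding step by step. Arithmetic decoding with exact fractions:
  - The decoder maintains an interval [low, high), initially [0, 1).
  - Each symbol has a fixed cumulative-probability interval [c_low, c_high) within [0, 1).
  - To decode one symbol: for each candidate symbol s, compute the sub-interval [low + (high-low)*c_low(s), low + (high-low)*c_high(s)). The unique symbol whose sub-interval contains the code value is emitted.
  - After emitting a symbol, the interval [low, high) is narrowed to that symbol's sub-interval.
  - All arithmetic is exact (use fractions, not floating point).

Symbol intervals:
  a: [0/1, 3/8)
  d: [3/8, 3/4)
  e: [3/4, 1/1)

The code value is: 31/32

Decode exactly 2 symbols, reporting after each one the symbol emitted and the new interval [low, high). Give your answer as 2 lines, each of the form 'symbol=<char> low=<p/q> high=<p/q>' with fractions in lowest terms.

Answer: symbol=e low=3/4 high=1/1
symbol=e low=15/16 high=1/1

Derivation:
Step 1: interval [0/1, 1/1), width = 1/1 - 0/1 = 1/1
  'a': [0/1 + 1/1*0/1, 0/1 + 1/1*3/8) = [0/1, 3/8)
  'd': [0/1 + 1/1*3/8, 0/1 + 1/1*3/4) = [3/8, 3/4)
  'e': [0/1 + 1/1*3/4, 0/1 + 1/1*1/1) = [3/4, 1/1) <- contains code 31/32
  emit 'e', narrow to [3/4, 1/1)
Step 2: interval [3/4, 1/1), width = 1/1 - 3/4 = 1/4
  'a': [3/4 + 1/4*0/1, 3/4 + 1/4*3/8) = [3/4, 27/32)
  'd': [3/4 + 1/4*3/8, 3/4 + 1/4*3/4) = [27/32, 15/16)
  'e': [3/4 + 1/4*3/4, 3/4 + 1/4*1/1) = [15/16, 1/1) <- contains code 31/32
  emit 'e', narrow to [15/16, 1/1)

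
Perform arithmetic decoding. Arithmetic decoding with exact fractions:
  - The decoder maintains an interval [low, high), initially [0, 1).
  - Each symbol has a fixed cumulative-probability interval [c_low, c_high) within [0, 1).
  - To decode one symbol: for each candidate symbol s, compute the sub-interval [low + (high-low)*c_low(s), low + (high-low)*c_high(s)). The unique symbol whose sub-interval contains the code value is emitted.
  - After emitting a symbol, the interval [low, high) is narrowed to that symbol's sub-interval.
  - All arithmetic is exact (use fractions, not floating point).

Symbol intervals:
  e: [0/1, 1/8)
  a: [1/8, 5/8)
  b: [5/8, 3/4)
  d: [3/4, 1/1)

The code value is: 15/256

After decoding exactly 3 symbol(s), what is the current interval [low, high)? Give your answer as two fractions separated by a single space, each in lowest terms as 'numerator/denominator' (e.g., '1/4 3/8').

Answer: 7/128 1/16

Derivation:
Step 1: interval [0/1, 1/1), width = 1/1 - 0/1 = 1/1
  'e': [0/1 + 1/1*0/1, 0/1 + 1/1*1/8) = [0/1, 1/8) <- contains code 15/256
  'a': [0/1 + 1/1*1/8, 0/1 + 1/1*5/8) = [1/8, 5/8)
  'b': [0/1 + 1/1*5/8, 0/1 + 1/1*3/4) = [5/8, 3/4)
  'd': [0/1 + 1/1*3/4, 0/1 + 1/1*1/1) = [3/4, 1/1)
  emit 'e', narrow to [0/1, 1/8)
Step 2: interval [0/1, 1/8), width = 1/8 - 0/1 = 1/8
  'e': [0/1 + 1/8*0/1, 0/1 + 1/8*1/8) = [0/1, 1/64)
  'a': [0/1 + 1/8*1/8, 0/1 + 1/8*5/8) = [1/64, 5/64) <- contains code 15/256
  'b': [0/1 + 1/8*5/8, 0/1 + 1/8*3/4) = [5/64, 3/32)
  'd': [0/1 + 1/8*3/4, 0/1 + 1/8*1/1) = [3/32, 1/8)
  emit 'a', narrow to [1/64, 5/64)
Step 3: interval [1/64, 5/64), width = 5/64 - 1/64 = 1/16
  'e': [1/64 + 1/16*0/1, 1/64 + 1/16*1/8) = [1/64, 3/128)
  'a': [1/64 + 1/16*1/8, 1/64 + 1/16*5/8) = [3/128, 7/128)
  'b': [1/64 + 1/16*5/8, 1/64 + 1/16*3/4) = [7/128, 1/16) <- contains code 15/256
  'd': [1/64 + 1/16*3/4, 1/64 + 1/16*1/1) = [1/16, 5/64)
  emit 'b', narrow to [7/128, 1/16)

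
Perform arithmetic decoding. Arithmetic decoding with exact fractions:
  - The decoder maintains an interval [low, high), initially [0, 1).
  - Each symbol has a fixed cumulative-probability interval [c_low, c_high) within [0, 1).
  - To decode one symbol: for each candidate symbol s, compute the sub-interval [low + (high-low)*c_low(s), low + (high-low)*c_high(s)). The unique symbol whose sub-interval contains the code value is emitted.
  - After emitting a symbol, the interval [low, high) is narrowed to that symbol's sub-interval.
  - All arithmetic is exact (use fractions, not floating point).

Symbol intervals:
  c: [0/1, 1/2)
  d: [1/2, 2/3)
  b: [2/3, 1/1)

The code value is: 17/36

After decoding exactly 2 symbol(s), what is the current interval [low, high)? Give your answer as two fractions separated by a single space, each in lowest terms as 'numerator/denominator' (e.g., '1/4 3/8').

Step 1: interval [0/1, 1/1), width = 1/1 - 0/1 = 1/1
  'c': [0/1 + 1/1*0/1, 0/1 + 1/1*1/2) = [0/1, 1/2) <- contains code 17/36
  'd': [0/1 + 1/1*1/2, 0/1 + 1/1*2/3) = [1/2, 2/3)
  'b': [0/1 + 1/1*2/3, 0/1 + 1/1*1/1) = [2/3, 1/1)
  emit 'c', narrow to [0/1, 1/2)
Step 2: interval [0/1, 1/2), width = 1/2 - 0/1 = 1/2
  'c': [0/1 + 1/2*0/1, 0/1 + 1/2*1/2) = [0/1, 1/4)
  'd': [0/1 + 1/2*1/2, 0/1 + 1/2*2/3) = [1/4, 1/3)
  'b': [0/1 + 1/2*2/3, 0/1 + 1/2*1/1) = [1/3, 1/2) <- contains code 17/36
  emit 'b', narrow to [1/3, 1/2)

Answer: 1/3 1/2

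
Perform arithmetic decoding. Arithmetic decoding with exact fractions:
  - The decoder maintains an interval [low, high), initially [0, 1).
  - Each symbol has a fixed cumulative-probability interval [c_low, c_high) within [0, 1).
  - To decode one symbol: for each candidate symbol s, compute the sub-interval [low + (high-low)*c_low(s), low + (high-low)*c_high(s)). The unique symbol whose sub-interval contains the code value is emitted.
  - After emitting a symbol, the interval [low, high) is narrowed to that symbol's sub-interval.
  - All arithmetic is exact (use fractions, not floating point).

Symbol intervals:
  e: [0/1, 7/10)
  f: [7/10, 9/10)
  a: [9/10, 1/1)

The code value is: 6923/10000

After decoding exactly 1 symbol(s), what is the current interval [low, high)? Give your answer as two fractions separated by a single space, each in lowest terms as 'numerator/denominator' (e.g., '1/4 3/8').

Answer: 0/1 7/10

Derivation:
Step 1: interval [0/1, 1/1), width = 1/1 - 0/1 = 1/1
  'e': [0/1 + 1/1*0/1, 0/1 + 1/1*7/10) = [0/1, 7/10) <- contains code 6923/10000
  'f': [0/1 + 1/1*7/10, 0/1 + 1/1*9/10) = [7/10, 9/10)
  'a': [0/1 + 1/1*9/10, 0/1 + 1/1*1/1) = [9/10, 1/1)
  emit 'e', narrow to [0/1, 7/10)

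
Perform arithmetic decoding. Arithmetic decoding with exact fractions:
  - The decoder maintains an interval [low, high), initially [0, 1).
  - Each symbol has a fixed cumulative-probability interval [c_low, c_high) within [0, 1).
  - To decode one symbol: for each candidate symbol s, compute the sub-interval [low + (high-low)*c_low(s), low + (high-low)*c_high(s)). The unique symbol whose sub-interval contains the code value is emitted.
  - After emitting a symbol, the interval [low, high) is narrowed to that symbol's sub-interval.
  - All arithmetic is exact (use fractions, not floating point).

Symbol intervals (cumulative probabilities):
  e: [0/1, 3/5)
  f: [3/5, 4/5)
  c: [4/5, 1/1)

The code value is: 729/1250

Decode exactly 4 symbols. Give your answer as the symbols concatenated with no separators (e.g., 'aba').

Step 1: interval [0/1, 1/1), width = 1/1 - 0/1 = 1/1
  'e': [0/1 + 1/1*0/1, 0/1 + 1/1*3/5) = [0/1, 3/5) <- contains code 729/1250
  'f': [0/1 + 1/1*3/5, 0/1 + 1/1*4/5) = [3/5, 4/5)
  'c': [0/1 + 1/1*4/5, 0/1 + 1/1*1/1) = [4/5, 1/1)
  emit 'e', narrow to [0/1, 3/5)
Step 2: interval [0/1, 3/5), width = 3/5 - 0/1 = 3/5
  'e': [0/1 + 3/5*0/1, 0/1 + 3/5*3/5) = [0/1, 9/25)
  'f': [0/1 + 3/5*3/5, 0/1 + 3/5*4/5) = [9/25, 12/25)
  'c': [0/1 + 3/5*4/5, 0/1 + 3/5*1/1) = [12/25, 3/5) <- contains code 729/1250
  emit 'c', narrow to [12/25, 3/5)
Step 3: interval [12/25, 3/5), width = 3/5 - 12/25 = 3/25
  'e': [12/25 + 3/25*0/1, 12/25 + 3/25*3/5) = [12/25, 69/125)
  'f': [12/25 + 3/25*3/5, 12/25 + 3/25*4/5) = [69/125, 72/125)
  'c': [12/25 + 3/25*4/5, 12/25 + 3/25*1/1) = [72/125, 3/5) <- contains code 729/1250
  emit 'c', narrow to [72/125, 3/5)
Step 4: interval [72/125, 3/5), width = 3/5 - 72/125 = 3/125
  'e': [72/125 + 3/125*0/1, 72/125 + 3/125*3/5) = [72/125, 369/625) <- contains code 729/1250
  'f': [72/125 + 3/125*3/5, 72/125 + 3/125*4/5) = [369/625, 372/625)
  'c': [72/125 + 3/125*4/5, 72/125 + 3/125*1/1) = [372/625, 3/5)
  emit 'e', narrow to [72/125, 369/625)

Answer: ecce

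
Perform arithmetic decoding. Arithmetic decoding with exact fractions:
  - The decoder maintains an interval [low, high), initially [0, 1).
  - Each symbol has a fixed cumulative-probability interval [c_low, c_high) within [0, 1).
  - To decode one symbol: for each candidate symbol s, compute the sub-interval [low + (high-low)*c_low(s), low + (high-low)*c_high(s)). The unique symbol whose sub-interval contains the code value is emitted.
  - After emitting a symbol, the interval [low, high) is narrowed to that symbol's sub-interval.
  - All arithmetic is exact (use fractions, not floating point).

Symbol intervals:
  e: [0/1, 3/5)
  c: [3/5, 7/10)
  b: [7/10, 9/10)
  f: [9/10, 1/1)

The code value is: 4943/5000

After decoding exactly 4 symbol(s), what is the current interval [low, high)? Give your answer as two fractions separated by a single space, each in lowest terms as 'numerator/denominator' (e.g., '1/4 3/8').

Step 1: interval [0/1, 1/1), width = 1/1 - 0/1 = 1/1
  'e': [0/1 + 1/1*0/1, 0/1 + 1/1*3/5) = [0/1, 3/5)
  'c': [0/1 + 1/1*3/5, 0/1 + 1/1*7/10) = [3/5, 7/10)
  'b': [0/1 + 1/1*7/10, 0/1 + 1/1*9/10) = [7/10, 9/10)
  'f': [0/1 + 1/1*9/10, 0/1 + 1/1*1/1) = [9/10, 1/1) <- contains code 4943/5000
  emit 'f', narrow to [9/10, 1/1)
Step 2: interval [9/10, 1/1), width = 1/1 - 9/10 = 1/10
  'e': [9/10 + 1/10*0/1, 9/10 + 1/10*3/5) = [9/10, 24/25)
  'c': [9/10 + 1/10*3/5, 9/10 + 1/10*7/10) = [24/25, 97/100)
  'b': [9/10 + 1/10*7/10, 9/10 + 1/10*9/10) = [97/100, 99/100) <- contains code 4943/5000
  'f': [9/10 + 1/10*9/10, 9/10 + 1/10*1/1) = [99/100, 1/1)
  emit 'b', narrow to [97/100, 99/100)
Step 3: interval [97/100, 99/100), width = 99/100 - 97/100 = 1/50
  'e': [97/100 + 1/50*0/1, 97/100 + 1/50*3/5) = [97/100, 491/500)
  'c': [97/100 + 1/50*3/5, 97/100 + 1/50*7/10) = [491/500, 123/125)
  'b': [97/100 + 1/50*7/10, 97/100 + 1/50*9/10) = [123/125, 247/250)
  'f': [97/100 + 1/50*9/10, 97/100 + 1/50*1/1) = [247/250, 99/100) <- contains code 4943/5000
  emit 'f', narrow to [247/250, 99/100)
Step 4: interval [247/250, 99/100), width = 99/100 - 247/250 = 1/500
  'e': [247/250 + 1/500*0/1, 247/250 + 1/500*3/5) = [247/250, 2473/2500) <- contains code 4943/5000
  'c': [247/250 + 1/500*3/5, 247/250 + 1/500*7/10) = [2473/2500, 4947/5000)
  'b': [247/250 + 1/500*7/10, 247/250 + 1/500*9/10) = [4947/5000, 4949/5000)
  'f': [247/250 + 1/500*9/10, 247/250 + 1/500*1/1) = [4949/5000, 99/100)
  emit 'e', narrow to [247/250, 2473/2500)

Answer: 247/250 2473/2500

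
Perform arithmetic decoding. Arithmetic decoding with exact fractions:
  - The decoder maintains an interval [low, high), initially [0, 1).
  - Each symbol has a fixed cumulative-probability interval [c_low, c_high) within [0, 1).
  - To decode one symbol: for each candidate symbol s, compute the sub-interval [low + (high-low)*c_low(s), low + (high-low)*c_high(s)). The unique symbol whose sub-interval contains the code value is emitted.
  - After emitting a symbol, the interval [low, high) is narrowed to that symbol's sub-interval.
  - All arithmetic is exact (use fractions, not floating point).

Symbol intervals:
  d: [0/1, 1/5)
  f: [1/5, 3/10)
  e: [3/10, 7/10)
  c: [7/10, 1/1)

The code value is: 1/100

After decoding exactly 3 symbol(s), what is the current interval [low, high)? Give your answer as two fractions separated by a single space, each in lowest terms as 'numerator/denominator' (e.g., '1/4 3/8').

Step 1: interval [0/1, 1/1), width = 1/1 - 0/1 = 1/1
  'd': [0/1 + 1/1*0/1, 0/1 + 1/1*1/5) = [0/1, 1/5) <- contains code 1/100
  'f': [0/1 + 1/1*1/5, 0/1 + 1/1*3/10) = [1/5, 3/10)
  'e': [0/1 + 1/1*3/10, 0/1 + 1/1*7/10) = [3/10, 7/10)
  'c': [0/1 + 1/1*7/10, 0/1 + 1/1*1/1) = [7/10, 1/1)
  emit 'd', narrow to [0/1, 1/5)
Step 2: interval [0/1, 1/5), width = 1/5 - 0/1 = 1/5
  'd': [0/1 + 1/5*0/1, 0/1 + 1/5*1/5) = [0/1, 1/25) <- contains code 1/100
  'f': [0/1 + 1/5*1/5, 0/1 + 1/5*3/10) = [1/25, 3/50)
  'e': [0/1 + 1/5*3/10, 0/1 + 1/5*7/10) = [3/50, 7/50)
  'c': [0/1 + 1/5*7/10, 0/1 + 1/5*1/1) = [7/50, 1/5)
  emit 'd', narrow to [0/1, 1/25)
Step 3: interval [0/1, 1/25), width = 1/25 - 0/1 = 1/25
  'd': [0/1 + 1/25*0/1, 0/1 + 1/25*1/5) = [0/1, 1/125)
  'f': [0/1 + 1/25*1/5, 0/1 + 1/25*3/10) = [1/125, 3/250) <- contains code 1/100
  'e': [0/1 + 1/25*3/10, 0/1 + 1/25*7/10) = [3/250, 7/250)
  'c': [0/1 + 1/25*7/10, 0/1 + 1/25*1/1) = [7/250, 1/25)
  emit 'f', narrow to [1/125, 3/250)

Answer: 1/125 3/250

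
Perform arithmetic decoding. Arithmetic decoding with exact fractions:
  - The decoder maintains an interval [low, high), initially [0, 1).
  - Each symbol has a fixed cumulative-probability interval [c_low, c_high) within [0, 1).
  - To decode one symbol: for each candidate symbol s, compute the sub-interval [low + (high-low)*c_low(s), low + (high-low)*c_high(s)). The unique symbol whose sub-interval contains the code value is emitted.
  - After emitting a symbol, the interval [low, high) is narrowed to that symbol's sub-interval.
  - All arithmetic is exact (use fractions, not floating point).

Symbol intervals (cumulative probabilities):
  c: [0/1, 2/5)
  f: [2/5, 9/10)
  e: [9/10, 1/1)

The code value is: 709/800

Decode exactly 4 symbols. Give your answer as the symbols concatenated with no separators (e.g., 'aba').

Answer: feff

Derivation:
Step 1: interval [0/1, 1/1), width = 1/1 - 0/1 = 1/1
  'c': [0/1 + 1/1*0/1, 0/1 + 1/1*2/5) = [0/1, 2/5)
  'f': [0/1 + 1/1*2/5, 0/1 + 1/1*9/10) = [2/5, 9/10) <- contains code 709/800
  'e': [0/1 + 1/1*9/10, 0/1 + 1/1*1/1) = [9/10, 1/1)
  emit 'f', narrow to [2/5, 9/10)
Step 2: interval [2/5, 9/10), width = 9/10 - 2/5 = 1/2
  'c': [2/5 + 1/2*0/1, 2/5 + 1/2*2/5) = [2/5, 3/5)
  'f': [2/5 + 1/2*2/5, 2/5 + 1/2*9/10) = [3/5, 17/20)
  'e': [2/5 + 1/2*9/10, 2/5 + 1/2*1/1) = [17/20, 9/10) <- contains code 709/800
  emit 'e', narrow to [17/20, 9/10)
Step 3: interval [17/20, 9/10), width = 9/10 - 17/20 = 1/20
  'c': [17/20 + 1/20*0/1, 17/20 + 1/20*2/5) = [17/20, 87/100)
  'f': [17/20 + 1/20*2/5, 17/20 + 1/20*9/10) = [87/100, 179/200) <- contains code 709/800
  'e': [17/20 + 1/20*9/10, 17/20 + 1/20*1/1) = [179/200, 9/10)
  emit 'f', narrow to [87/100, 179/200)
Step 4: interval [87/100, 179/200), width = 179/200 - 87/100 = 1/40
  'c': [87/100 + 1/40*0/1, 87/100 + 1/40*2/5) = [87/100, 22/25)
  'f': [87/100 + 1/40*2/5, 87/100 + 1/40*9/10) = [22/25, 357/400) <- contains code 709/800
  'e': [87/100 + 1/40*9/10, 87/100 + 1/40*1/1) = [357/400, 179/200)
  emit 'f', narrow to [22/25, 357/400)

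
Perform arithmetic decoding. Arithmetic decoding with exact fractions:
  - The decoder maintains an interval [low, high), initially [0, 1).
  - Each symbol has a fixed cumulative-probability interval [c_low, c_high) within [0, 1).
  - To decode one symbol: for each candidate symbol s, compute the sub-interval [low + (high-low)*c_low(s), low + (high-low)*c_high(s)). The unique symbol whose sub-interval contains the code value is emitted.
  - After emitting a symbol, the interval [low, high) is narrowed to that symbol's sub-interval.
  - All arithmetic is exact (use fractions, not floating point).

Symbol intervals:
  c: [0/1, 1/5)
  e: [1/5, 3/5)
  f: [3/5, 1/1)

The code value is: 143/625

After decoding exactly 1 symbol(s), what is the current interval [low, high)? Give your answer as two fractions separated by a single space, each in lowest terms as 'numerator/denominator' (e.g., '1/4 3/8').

Step 1: interval [0/1, 1/1), width = 1/1 - 0/1 = 1/1
  'c': [0/1 + 1/1*0/1, 0/1 + 1/1*1/5) = [0/1, 1/5)
  'e': [0/1 + 1/1*1/5, 0/1 + 1/1*3/5) = [1/5, 3/5) <- contains code 143/625
  'f': [0/1 + 1/1*3/5, 0/1 + 1/1*1/1) = [3/5, 1/1)
  emit 'e', narrow to [1/5, 3/5)

Answer: 1/5 3/5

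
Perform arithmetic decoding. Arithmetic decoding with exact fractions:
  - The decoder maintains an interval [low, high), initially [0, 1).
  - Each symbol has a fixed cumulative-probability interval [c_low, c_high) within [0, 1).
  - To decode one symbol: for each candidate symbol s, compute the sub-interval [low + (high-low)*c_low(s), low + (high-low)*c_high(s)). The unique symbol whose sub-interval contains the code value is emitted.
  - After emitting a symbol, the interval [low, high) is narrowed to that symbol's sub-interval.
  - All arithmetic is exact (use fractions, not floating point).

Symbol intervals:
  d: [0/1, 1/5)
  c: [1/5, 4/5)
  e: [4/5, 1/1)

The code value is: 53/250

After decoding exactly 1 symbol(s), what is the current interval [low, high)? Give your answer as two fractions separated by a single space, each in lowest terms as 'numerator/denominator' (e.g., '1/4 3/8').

Answer: 1/5 4/5

Derivation:
Step 1: interval [0/1, 1/1), width = 1/1 - 0/1 = 1/1
  'd': [0/1 + 1/1*0/1, 0/1 + 1/1*1/5) = [0/1, 1/5)
  'c': [0/1 + 1/1*1/5, 0/1 + 1/1*4/5) = [1/5, 4/5) <- contains code 53/250
  'e': [0/1 + 1/1*4/5, 0/1 + 1/1*1/1) = [4/5, 1/1)
  emit 'c', narrow to [1/5, 4/5)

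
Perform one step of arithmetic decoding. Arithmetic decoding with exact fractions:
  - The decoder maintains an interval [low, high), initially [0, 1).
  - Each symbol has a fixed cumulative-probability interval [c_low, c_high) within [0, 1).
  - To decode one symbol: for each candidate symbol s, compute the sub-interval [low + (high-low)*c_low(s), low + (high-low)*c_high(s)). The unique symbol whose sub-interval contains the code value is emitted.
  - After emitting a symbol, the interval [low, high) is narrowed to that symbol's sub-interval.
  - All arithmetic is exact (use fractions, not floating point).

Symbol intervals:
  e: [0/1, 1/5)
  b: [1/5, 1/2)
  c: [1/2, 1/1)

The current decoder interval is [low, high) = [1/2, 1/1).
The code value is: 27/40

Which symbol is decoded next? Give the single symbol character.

Interval width = high − low = 1/1 − 1/2 = 1/2
Scaled code = (code − low) / width = (27/40 − 1/2) / 1/2 = 7/20
  e: [0/1, 1/5) 
  b: [1/5, 1/2) ← scaled code falls here ✓
  c: [1/2, 1/1) 

Answer: b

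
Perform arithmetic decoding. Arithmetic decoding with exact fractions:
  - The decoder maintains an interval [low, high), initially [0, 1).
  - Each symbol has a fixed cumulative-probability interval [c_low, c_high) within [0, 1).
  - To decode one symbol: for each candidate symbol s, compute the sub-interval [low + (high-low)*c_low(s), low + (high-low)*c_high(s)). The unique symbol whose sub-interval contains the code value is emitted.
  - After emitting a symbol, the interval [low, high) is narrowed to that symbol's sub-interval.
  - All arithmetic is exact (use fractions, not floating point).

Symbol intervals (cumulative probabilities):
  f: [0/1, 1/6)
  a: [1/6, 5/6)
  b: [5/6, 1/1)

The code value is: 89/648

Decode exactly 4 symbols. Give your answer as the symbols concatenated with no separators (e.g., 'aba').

Answer: fabb

Derivation:
Step 1: interval [0/1, 1/1), width = 1/1 - 0/1 = 1/1
  'f': [0/1 + 1/1*0/1, 0/1 + 1/1*1/6) = [0/1, 1/6) <- contains code 89/648
  'a': [0/1 + 1/1*1/6, 0/1 + 1/1*5/6) = [1/6, 5/6)
  'b': [0/1 + 1/1*5/6, 0/1 + 1/1*1/1) = [5/6, 1/1)
  emit 'f', narrow to [0/1, 1/6)
Step 2: interval [0/1, 1/6), width = 1/6 - 0/1 = 1/6
  'f': [0/1 + 1/6*0/1, 0/1 + 1/6*1/6) = [0/1, 1/36)
  'a': [0/1 + 1/6*1/6, 0/1 + 1/6*5/6) = [1/36, 5/36) <- contains code 89/648
  'b': [0/1 + 1/6*5/6, 0/1 + 1/6*1/1) = [5/36, 1/6)
  emit 'a', narrow to [1/36, 5/36)
Step 3: interval [1/36, 5/36), width = 5/36 - 1/36 = 1/9
  'f': [1/36 + 1/9*0/1, 1/36 + 1/9*1/6) = [1/36, 5/108)
  'a': [1/36 + 1/9*1/6, 1/36 + 1/9*5/6) = [5/108, 13/108)
  'b': [1/36 + 1/9*5/6, 1/36 + 1/9*1/1) = [13/108, 5/36) <- contains code 89/648
  emit 'b', narrow to [13/108, 5/36)
Step 4: interval [13/108, 5/36), width = 5/36 - 13/108 = 1/54
  'f': [13/108 + 1/54*0/1, 13/108 + 1/54*1/6) = [13/108, 10/81)
  'a': [13/108 + 1/54*1/6, 13/108 + 1/54*5/6) = [10/81, 11/81)
  'b': [13/108 + 1/54*5/6, 13/108 + 1/54*1/1) = [11/81, 5/36) <- contains code 89/648
  emit 'b', narrow to [11/81, 5/36)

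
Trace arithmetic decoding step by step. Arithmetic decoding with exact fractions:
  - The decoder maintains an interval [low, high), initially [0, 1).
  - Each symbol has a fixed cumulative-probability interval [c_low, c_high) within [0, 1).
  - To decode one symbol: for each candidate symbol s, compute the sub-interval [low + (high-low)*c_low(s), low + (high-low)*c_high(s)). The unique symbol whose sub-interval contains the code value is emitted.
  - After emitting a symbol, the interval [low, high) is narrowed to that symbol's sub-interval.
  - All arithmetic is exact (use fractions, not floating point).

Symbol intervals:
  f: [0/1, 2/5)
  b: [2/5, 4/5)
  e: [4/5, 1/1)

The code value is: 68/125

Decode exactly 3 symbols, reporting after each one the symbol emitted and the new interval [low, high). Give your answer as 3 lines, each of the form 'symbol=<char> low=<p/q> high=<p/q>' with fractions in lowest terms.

Step 1: interval [0/1, 1/1), width = 1/1 - 0/1 = 1/1
  'f': [0/1 + 1/1*0/1, 0/1 + 1/1*2/5) = [0/1, 2/5)
  'b': [0/1 + 1/1*2/5, 0/1 + 1/1*4/5) = [2/5, 4/5) <- contains code 68/125
  'e': [0/1 + 1/1*4/5, 0/1 + 1/1*1/1) = [4/5, 1/1)
  emit 'b', narrow to [2/5, 4/5)
Step 2: interval [2/5, 4/5), width = 4/5 - 2/5 = 2/5
  'f': [2/5 + 2/5*0/1, 2/5 + 2/5*2/5) = [2/5, 14/25) <- contains code 68/125
  'b': [2/5 + 2/5*2/5, 2/5 + 2/5*4/5) = [14/25, 18/25)
  'e': [2/5 + 2/5*4/5, 2/5 + 2/5*1/1) = [18/25, 4/5)
  emit 'f', narrow to [2/5, 14/25)
Step 3: interval [2/5, 14/25), width = 14/25 - 2/5 = 4/25
  'f': [2/5 + 4/25*0/1, 2/5 + 4/25*2/5) = [2/5, 58/125)
  'b': [2/5 + 4/25*2/5, 2/5 + 4/25*4/5) = [58/125, 66/125)
  'e': [2/5 + 4/25*4/5, 2/5 + 4/25*1/1) = [66/125, 14/25) <- contains code 68/125
  emit 'e', narrow to [66/125, 14/25)

Answer: symbol=b low=2/5 high=4/5
symbol=f low=2/5 high=14/25
symbol=e low=66/125 high=14/25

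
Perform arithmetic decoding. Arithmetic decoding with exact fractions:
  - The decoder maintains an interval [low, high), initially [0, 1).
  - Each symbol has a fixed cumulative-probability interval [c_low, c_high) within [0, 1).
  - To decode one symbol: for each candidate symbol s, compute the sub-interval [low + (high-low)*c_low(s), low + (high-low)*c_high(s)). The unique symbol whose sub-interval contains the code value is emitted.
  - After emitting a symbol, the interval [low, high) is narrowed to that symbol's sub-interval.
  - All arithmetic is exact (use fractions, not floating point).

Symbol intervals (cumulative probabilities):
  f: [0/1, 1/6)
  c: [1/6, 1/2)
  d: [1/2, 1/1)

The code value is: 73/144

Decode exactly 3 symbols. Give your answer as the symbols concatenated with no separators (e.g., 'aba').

Step 1: interval [0/1, 1/1), width = 1/1 - 0/1 = 1/1
  'f': [0/1 + 1/1*0/1, 0/1 + 1/1*1/6) = [0/1, 1/6)
  'c': [0/1 + 1/1*1/6, 0/1 + 1/1*1/2) = [1/6, 1/2)
  'd': [0/1 + 1/1*1/2, 0/1 + 1/1*1/1) = [1/2, 1/1) <- contains code 73/144
  emit 'd', narrow to [1/2, 1/1)
Step 2: interval [1/2, 1/1), width = 1/1 - 1/2 = 1/2
  'f': [1/2 + 1/2*0/1, 1/2 + 1/2*1/6) = [1/2, 7/12) <- contains code 73/144
  'c': [1/2 + 1/2*1/6, 1/2 + 1/2*1/2) = [7/12, 3/4)
  'd': [1/2 + 1/2*1/2, 1/2 + 1/2*1/1) = [3/4, 1/1)
  emit 'f', narrow to [1/2, 7/12)
Step 3: interval [1/2, 7/12), width = 7/12 - 1/2 = 1/12
  'f': [1/2 + 1/12*0/1, 1/2 + 1/12*1/6) = [1/2, 37/72) <- contains code 73/144
  'c': [1/2 + 1/12*1/6, 1/2 + 1/12*1/2) = [37/72, 13/24)
  'd': [1/2 + 1/12*1/2, 1/2 + 1/12*1/1) = [13/24, 7/12)
  emit 'f', narrow to [1/2, 37/72)

Answer: dff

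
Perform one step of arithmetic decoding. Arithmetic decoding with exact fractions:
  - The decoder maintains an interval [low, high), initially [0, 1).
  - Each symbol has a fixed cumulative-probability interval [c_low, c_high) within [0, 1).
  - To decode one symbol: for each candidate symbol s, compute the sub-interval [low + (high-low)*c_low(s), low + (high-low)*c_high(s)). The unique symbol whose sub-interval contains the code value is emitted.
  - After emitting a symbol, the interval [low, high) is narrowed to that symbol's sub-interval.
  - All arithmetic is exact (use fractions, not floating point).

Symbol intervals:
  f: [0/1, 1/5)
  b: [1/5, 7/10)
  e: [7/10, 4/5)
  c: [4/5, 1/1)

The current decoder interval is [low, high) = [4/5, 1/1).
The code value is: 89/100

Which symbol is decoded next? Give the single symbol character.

Interval width = high − low = 1/1 − 4/5 = 1/5
Scaled code = (code − low) / width = (89/100 − 4/5) / 1/5 = 9/20
  f: [0/1, 1/5) 
  b: [1/5, 7/10) ← scaled code falls here ✓
  e: [7/10, 4/5) 
  c: [4/5, 1/1) 

Answer: b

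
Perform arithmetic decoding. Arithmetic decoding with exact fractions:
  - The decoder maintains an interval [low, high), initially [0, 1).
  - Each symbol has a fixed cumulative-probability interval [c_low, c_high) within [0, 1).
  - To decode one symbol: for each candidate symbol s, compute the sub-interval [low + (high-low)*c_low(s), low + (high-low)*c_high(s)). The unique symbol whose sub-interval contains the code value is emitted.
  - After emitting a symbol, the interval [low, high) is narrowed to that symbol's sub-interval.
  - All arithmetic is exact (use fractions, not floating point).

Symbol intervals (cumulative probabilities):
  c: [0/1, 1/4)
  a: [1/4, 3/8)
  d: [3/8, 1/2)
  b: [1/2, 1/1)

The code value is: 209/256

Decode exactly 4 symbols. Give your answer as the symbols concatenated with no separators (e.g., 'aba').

Step 1: interval [0/1, 1/1), width = 1/1 - 0/1 = 1/1
  'c': [0/1 + 1/1*0/1, 0/1 + 1/1*1/4) = [0/1, 1/4)
  'a': [0/1 + 1/1*1/4, 0/1 + 1/1*3/8) = [1/4, 3/8)
  'd': [0/1 + 1/1*3/8, 0/1 + 1/1*1/2) = [3/8, 1/2)
  'b': [0/1 + 1/1*1/2, 0/1 + 1/1*1/1) = [1/2, 1/1) <- contains code 209/256
  emit 'b', narrow to [1/2, 1/1)
Step 2: interval [1/2, 1/1), width = 1/1 - 1/2 = 1/2
  'c': [1/2 + 1/2*0/1, 1/2 + 1/2*1/4) = [1/2, 5/8)
  'a': [1/2 + 1/2*1/4, 1/2 + 1/2*3/8) = [5/8, 11/16)
  'd': [1/2 + 1/2*3/8, 1/2 + 1/2*1/2) = [11/16, 3/4)
  'b': [1/2 + 1/2*1/2, 1/2 + 1/2*1/1) = [3/4, 1/1) <- contains code 209/256
  emit 'b', narrow to [3/4, 1/1)
Step 3: interval [3/4, 1/1), width = 1/1 - 3/4 = 1/4
  'c': [3/4 + 1/4*0/1, 3/4 + 1/4*1/4) = [3/4, 13/16)
  'a': [3/4 + 1/4*1/4, 3/4 + 1/4*3/8) = [13/16, 27/32) <- contains code 209/256
  'd': [3/4 + 1/4*3/8, 3/4 + 1/4*1/2) = [27/32, 7/8)
  'b': [3/4 + 1/4*1/2, 3/4 + 1/4*1/1) = [7/8, 1/1)
  emit 'a', narrow to [13/16, 27/32)
Step 4: interval [13/16, 27/32), width = 27/32 - 13/16 = 1/32
  'c': [13/16 + 1/32*0/1, 13/16 + 1/32*1/4) = [13/16, 105/128) <- contains code 209/256
  'a': [13/16 + 1/32*1/4, 13/16 + 1/32*3/8) = [105/128, 211/256)
  'd': [13/16 + 1/32*3/8, 13/16 + 1/32*1/2) = [211/256, 53/64)
  'b': [13/16 + 1/32*1/2, 13/16 + 1/32*1/1) = [53/64, 27/32)
  emit 'c', narrow to [13/16, 105/128)

Answer: bbac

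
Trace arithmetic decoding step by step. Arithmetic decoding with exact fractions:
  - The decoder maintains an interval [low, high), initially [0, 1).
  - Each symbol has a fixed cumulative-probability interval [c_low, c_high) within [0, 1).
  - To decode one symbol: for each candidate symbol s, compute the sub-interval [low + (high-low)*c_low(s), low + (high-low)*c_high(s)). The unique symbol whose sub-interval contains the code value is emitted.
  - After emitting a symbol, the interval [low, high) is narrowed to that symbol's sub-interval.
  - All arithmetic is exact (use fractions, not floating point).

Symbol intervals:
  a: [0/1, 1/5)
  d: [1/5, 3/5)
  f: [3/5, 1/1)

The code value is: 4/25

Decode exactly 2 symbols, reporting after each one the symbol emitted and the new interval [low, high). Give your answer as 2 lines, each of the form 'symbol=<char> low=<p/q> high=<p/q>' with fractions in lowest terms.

Answer: symbol=a low=0/1 high=1/5
symbol=f low=3/25 high=1/5

Derivation:
Step 1: interval [0/1, 1/1), width = 1/1 - 0/1 = 1/1
  'a': [0/1 + 1/1*0/1, 0/1 + 1/1*1/5) = [0/1, 1/5) <- contains code 4/25
  'd': [0/1 + 1/1*1/5, 0/1 + 1/1*3/5) = [1/5, 3/5)
  'f': [0/1 + 1/1*3/5, 0/1 + 1/1*1/1) = [3/5, 1/1)
  emit 'a', narrow to [0/1, 1/5)
Step 2: interval [0/1, 1/5), width = 1/5 - 0/1 = 1/5
  'a': [0/1 + 1/5*0/1, 0/1 + 1/5*1/5) = [0/1, 1/25)
  'd': [0/1 + 1/5*1/5, 0/1 + 1/5*3/5) = [1/25, 3/25)
  'f': [0/1 + 1/5*3/5, 0/1 + 1/5*1/1) = [3/25, 1/5) <- contains code 4/25
  emit 'f', narrow to [3/25, 1/5)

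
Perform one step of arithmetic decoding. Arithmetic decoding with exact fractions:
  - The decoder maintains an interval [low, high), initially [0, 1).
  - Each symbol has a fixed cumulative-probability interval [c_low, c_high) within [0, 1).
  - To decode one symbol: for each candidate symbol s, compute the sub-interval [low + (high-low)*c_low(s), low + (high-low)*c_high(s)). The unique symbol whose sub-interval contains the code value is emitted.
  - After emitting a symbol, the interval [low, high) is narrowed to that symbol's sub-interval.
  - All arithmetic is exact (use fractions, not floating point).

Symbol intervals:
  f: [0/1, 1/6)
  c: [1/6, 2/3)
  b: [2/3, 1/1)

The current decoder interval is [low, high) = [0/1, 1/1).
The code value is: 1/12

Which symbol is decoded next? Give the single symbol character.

Interval width = high − low = 1/1 − 0/1 = 1/1
Scaled code = (code − low) / width = (1/12 − 0/1) / 1/1 = 1/12
  f: [0/1, 1/6) ← scaled code falls here ✓
  c: [1/6, 2/3) 
  b: [2/3, 1/1) 

Answer: f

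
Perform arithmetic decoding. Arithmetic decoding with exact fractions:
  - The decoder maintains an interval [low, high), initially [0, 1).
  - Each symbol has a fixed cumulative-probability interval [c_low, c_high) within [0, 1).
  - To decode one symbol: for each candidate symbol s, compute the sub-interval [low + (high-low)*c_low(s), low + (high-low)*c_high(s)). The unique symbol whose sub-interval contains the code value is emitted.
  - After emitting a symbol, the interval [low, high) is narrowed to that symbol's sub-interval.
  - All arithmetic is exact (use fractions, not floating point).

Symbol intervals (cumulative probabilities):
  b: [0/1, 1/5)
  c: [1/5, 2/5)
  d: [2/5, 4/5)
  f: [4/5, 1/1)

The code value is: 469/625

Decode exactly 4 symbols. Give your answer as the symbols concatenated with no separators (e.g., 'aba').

Step 1: interval [0/1, 1/1), width = 1/1 - 0/1 = 1/1
  'b': [0/1 + 1/1*0/1, 0/1 + 1/1*1/5) = [0/1, 1/5)
  'c': [0/1 + 1/1*1/5, 0/1 + 1/1*2/5) = [1/5, 2/5)
  'd': [0/1 + 1/1*2/5, 0/1 + 1/1*4/5) = [2/5, 4/5) <- contains code 469/625
  'f': [0/1 + 1/1*4/5, 0/1 + 1/1*1/1) = [4/5, 1/1)
  emit 'd', narrow to [2/5, 4/5)
Step 2: interval [2/5, 4/5), width = 4/5 - 2/5 = 2/5
  'b': [2/5 + 2/5*0/1, 2/5 + 2/5*1/5) = [2/5, 12/25)
  'c': [2/5 + 2/5*1/5, 2/5 + 2/5*2/5) = [12/25, 14/25)
  'd': [2/5 + 2/5*2/5, 2/5 + 2/5*4/5) = [14/25, 18/25)
  'f': [2/5 + 2/5*4/5, 2/5 + 2/5*1/1) = [18/25, 4/5) <- contains code 469/625
  emit 'f', narrow to [18/25, 4/5)
Step 3: interval [18/25, 4/5), width = 4/5 - 18/25 = 2/25
  'b': [18/25 + 2/25*0/1, 18/25 + 2/25*1/5) = [18/25, 92/125)
  'c': [18/25 + 2/25*1/5, 18/25 + 2/25*2/5) = [92/125, 94/125) <- contains code 469/625
  'd': [18/25 + 2/25*2/5, 18/25 + 2/25*4/5) = [94/125, 98/125)
  'f': [18/25 + 2/25*4/5, 18/25 + 2/25*1/1) = [98/125, 4/5)
  emit 'c', narrow to [92/125, 94/125)
Step 4: interval [92/125, 94/125), width = 94/125 - 92/125 = 2/125
  'b': [92/125 + 2/125*0/1, 92/125 + 2/125*1/5) = [92/125, 462/625)
  'c': [92/125 + 2/125*1/5, 92/125 + 2/125*2/5) = [462/625, 464/625)
  'd': [92/125 + 2/125*2/5, 92/125 + 2/125*4/5) = [464/625, 468/625)
  'f': [92/125 + 2/125*4/5, 92/125 + 2/125*1/1) = [468/625, 94/125) <- contains code 469/625
  emit 'f', narrow to [468/625, 94/125)

Answer: dfcf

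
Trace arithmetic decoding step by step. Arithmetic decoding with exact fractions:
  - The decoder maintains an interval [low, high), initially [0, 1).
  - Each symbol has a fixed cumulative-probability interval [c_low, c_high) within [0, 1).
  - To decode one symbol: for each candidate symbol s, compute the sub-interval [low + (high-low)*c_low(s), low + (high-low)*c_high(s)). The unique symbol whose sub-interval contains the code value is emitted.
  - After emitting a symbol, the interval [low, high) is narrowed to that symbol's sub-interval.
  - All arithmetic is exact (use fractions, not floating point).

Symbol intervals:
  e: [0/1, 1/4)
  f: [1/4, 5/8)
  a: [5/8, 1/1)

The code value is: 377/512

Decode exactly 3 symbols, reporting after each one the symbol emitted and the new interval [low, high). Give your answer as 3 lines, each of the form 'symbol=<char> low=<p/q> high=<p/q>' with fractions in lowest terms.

Step 1: interval [0/1, 1/1), width = 1/1 - 0/1 = 1/1
  'e': [0/1 + 1/1*0/1, 0/1 + 1/1*1/4) = [0/1, 1/4)
  'f': [0/1 + 1/1*1/4, 0/1 + 1/1*5/8) = [1/4, 5/8)
  'a': [0/1 + 1/1*5/8, 0/1 + 1/1*1/1) = [5/8, 1/1) <- contains code 377/512
  emit 'a', narrow to [5/8, 1/1)
Step 2: interval [5/8, 1/1), width = 1/1 - 5/8 = 3/8
  'e': [5/8 + 3/8*0/1, 5/8 + 3/8*1/4) = [5/8, 23/32)
  'f': [5/8 + 3/8*1/4, 5/8 + 3/8*5/8) = [23/32, 55/64) <- contains code 377/512
  'a': [5/8 + 3/8*5/8, 5/8 + 3/8*1/1) = [55/64, 1/1)
  emit 'f', narrow to [23/32, 55/64)
Step 3: interval [23/32, 55/64), width = 55/64 - 23/32 = 9/64
  'e': [23/32 + 9/64*0/1, 23/32 + 9/64*1/4) = [23/32, 193/256) <- contains code 377/512
  'f': [23/32 + 9/64*1/4, 23/32 + 9/64*5/8) = [193/256, 413/512)
  'a': [23/32 + 9/64*5/8, 23/32 + 9/64*1/1) = [413/512, 55/64)
  emit 'e', narrow to [23/32, 193/256)

Answer: symbol=a low=5/8 high=1/1
symbol=f low=23/32 high=55/64
symbol=e low=23/32 high=193/256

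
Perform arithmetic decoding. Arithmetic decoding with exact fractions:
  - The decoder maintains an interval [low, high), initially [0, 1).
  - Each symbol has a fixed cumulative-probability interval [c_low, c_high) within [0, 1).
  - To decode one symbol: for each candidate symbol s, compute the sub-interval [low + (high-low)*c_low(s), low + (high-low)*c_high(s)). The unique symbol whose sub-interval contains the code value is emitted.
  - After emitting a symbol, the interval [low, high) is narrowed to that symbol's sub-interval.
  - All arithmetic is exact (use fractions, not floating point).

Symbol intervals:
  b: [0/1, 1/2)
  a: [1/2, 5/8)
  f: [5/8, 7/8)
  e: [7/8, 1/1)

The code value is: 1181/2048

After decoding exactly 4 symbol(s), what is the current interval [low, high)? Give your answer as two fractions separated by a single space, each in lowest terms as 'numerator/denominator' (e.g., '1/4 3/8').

Answer: 295/512 591/1024

Derivation:
Step 1: interval [0/1, 1/1), width = 1/1 - 0/1 = 1/1
  'b': [0/1 + 1/1*0/1, 0/1 + 1/1*1/2) = [0/1, 1/2)
  'a': [0/1 + 1/1*1/2, 0/1 + 1/1*5/8) = [1/2, 5/8) <- contains code 1181/2048
  'f': [0/1 + 1/1*5/8, 0/1 + 1/1*7/8) = [5/8, 7/8)
  'e': [0/1 + 1/1*7/8, 0/1 + 1/1*1/1) = [7/8, 1/1)
  emit 'a', narrow to [1/2, 5/8)
Step 2: interval [1/2, 5/8), width = 5/8 - 1/2 = 1/8
  'b': [1/2 + 1/8*0/1, 1/2 + 1/8*1/2) = [1/2, 9/16)
  'a': [1/2 + 1/8*1/2, 1/2 + 1/8*5/8) = [9/16, 37/64) <- contains code 1181/2048
  'f': [1/2 + 1/8*5/8, 1/2 + 1/8*7/8) = [37/64, 39/64)
  'e': [1/2 + 1/8*7/8, 1/2 + 1/8*1/1) = [39/64, 5/8)
  emit 'a', narrow to [9/16, 37/64)
Step 3: interval [9/16, 37/64), width = 37/64 - 9/16 = 1/64
  'b': [9/16 + 1/64*0/1, 9/16 + 1/64*1/2) = [9/16, 73/128)
  'a': [9/16 + 1/64*1/2, 9/16 + 1/64*5/8) = [73/128, 293/512)
  'f': [9/16 + 1/64*5/8, 9/16 + 1/64*7/8) = [293/512, 295/512)
  'e': [9/16 + 1/64*7/8, 9/16 + 1/64*1/1) = [295/512, 37/64) <- contains code 1181/2048
  emit 'e', narrow to [295/512, 37/64)
Step 4: interval [295/512, 37/64), width = 37/64 - 295/512 = 1/512
  'b': [295/512 + 1/512*0/1, 295/512 + 1/512*1/2) = [295/512, 591/1024) <- contains code 1181/2048
  'a': [295/512 + 1/512*1/2, 295/512 + 1/512*5/8) = [591/1024, 2365/4096)
  'f': [295/512 + 1/512*5/8, 295/512 + 1/512*7/8) = [2365/4096, 2367/4096)
  'e': [295/512 + 1/512*7/8, 295/512 + 1/512*1/1) = [2367/4096, 37/64)
  emit 'b', narrow to [295/512, 591/1024)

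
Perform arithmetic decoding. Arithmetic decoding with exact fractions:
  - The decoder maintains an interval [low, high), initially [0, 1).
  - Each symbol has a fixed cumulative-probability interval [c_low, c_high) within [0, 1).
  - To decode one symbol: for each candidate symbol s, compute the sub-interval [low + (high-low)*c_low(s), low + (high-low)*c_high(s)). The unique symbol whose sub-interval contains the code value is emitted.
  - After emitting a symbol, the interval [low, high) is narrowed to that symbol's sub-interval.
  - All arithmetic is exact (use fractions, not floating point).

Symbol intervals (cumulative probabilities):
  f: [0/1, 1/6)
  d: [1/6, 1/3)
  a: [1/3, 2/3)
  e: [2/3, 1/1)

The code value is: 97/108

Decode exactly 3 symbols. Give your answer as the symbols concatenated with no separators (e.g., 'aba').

Answer: eef

Derivation:
Step 1: interval [0/1, 1/1), width = 1/1 - 0/1 = 1/1
  'f': [0/1 + 1/1*0/1, 0/1 + 1/1*1/6) = [0/1, 1/6)
  'd': [0/1 + 1/1*1/6, 0/1 + 1/1*1/3) = [1/6, 1/3)
  'a': [0/1 + 1/1*1/3, 0/1 + 1/1*2/3) = [1/3, 2/3)
  'e': [0/1 + 1/1*2/3, 0/1 + 1/1*1/1) = [2/3, 1/1) <- contains code 97/108
  emit 'e', narrow to [2/3, 1/1)
Step 2: interval [2/3, 1/1), width = 1/1 - 2/3 = 1/3
  'f': [2/3 + 1/3*0/1, 2/3 + 1/3*1/6) = [2/3, 13/18)
  'd': [2/3 + 1/3*1/6, 2/3 + 1/3*1/3) = [13/18, 7/9)
  'a': [2/3 + 1/3*1/3, 2/3 + 1/3*2/3) = [7/9, 8/9)
  'e': [2/3 + 1/3*2/3, 2/3 + 1/3*1/1) = [8/9, 1/1) <- contains code 97/108
  emit 'e', narrow to [8/9, 1/1)
Step 3: interval [8/9, 1/1), width = 1/1 - 8/9 = 1/9
  'f': [8/9 + 1/9*0/1, 8/9 + 1/9*1/6) = [8/9, 49/54) <- contains code 97/108
  'd': [8/9 + 1/9*1/6, 8/9 + 1/9*1/3) = [49/54, 25/27)
  'a': [8/9 + 1/9*1/3, 8/9 + 1/9*2/3) = [25/27, 26/27)
  'e': [8/9 + 1/9*2/3, 8/9 + 1/9*1/1) = [26/27, 1/1)
  emit 'f', narrow to [8/9, 49/54)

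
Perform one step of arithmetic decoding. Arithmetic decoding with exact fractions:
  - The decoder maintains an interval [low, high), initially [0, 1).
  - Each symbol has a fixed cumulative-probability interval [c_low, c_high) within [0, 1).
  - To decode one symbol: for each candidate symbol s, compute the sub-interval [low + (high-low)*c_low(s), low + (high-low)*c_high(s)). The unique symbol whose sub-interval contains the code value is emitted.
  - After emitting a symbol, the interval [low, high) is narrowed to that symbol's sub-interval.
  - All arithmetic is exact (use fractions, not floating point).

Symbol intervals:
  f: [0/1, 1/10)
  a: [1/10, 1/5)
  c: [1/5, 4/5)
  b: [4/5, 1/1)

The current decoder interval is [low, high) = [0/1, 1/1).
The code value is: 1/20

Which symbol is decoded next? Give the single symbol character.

Interval width = high − low = 1/1 − 0/1 = 1/1
Scaled code = (code − low) / width = (1/20 − 0/1) / 1/1 = 1/20
  f: [0/1, 1/10) ← scaled code falls here ✓
  a: [1/10, 1/5) 
  c: [1/5, 4/5) 
  b: [4/5, 1/1) 

Answer: f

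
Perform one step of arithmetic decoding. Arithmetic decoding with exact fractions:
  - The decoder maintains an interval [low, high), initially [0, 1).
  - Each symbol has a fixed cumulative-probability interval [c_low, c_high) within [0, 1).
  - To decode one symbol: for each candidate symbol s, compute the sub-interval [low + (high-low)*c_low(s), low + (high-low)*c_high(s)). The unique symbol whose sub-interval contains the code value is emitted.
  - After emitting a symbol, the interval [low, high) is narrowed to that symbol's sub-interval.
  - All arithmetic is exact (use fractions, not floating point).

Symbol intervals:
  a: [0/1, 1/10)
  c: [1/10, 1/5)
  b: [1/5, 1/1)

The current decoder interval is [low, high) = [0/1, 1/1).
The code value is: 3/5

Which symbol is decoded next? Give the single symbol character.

Interval width = high − low = 1/1 − 0/1 = 1/1
Scaled code = (code − low) / width = (3/5 − 0/1) / 1/1 = 3/5
  a: [0/1, 1/10) 
  c: [1/10, 1/5) 
  b: [1/5, 1/1) ← scaled code falls here ✓

Answer: b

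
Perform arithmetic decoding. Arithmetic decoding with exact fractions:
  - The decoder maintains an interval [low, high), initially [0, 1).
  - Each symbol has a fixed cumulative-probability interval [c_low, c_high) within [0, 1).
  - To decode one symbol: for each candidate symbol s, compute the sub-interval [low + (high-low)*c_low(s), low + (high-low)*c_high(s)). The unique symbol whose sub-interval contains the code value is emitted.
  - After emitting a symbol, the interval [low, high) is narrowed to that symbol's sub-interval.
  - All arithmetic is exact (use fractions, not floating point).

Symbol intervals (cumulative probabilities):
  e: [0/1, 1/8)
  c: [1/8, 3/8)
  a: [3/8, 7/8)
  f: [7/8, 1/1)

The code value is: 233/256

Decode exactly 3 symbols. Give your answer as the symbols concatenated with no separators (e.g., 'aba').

Answer: fca

Derivation:
Step 1: interval [0/1, 1/1), width = 1/1 - 0/1 = 1/1
  'e': [0/1 + 1/1*0/1, 0/1 + 1/1*1/8) = [0/1, 1/8)
  'c': [0/1 + 1/1*1/8, 0/1 + 1/1*3/8) = [1/8, 3/8)
  'a': [0/1 + 1/1*3/8, 0/1 + 1/1*7/8) = [3/8, 7/8)
  'f': [0/1 + 1/1*7/8, 0/1 + 1/1*1/1) = [7/8, 1/1) <- contains code 233/256
  emit 'f', narrow to [7/8, 1/1)
Step 2: interval [7/8, 1/1), width = 1/1 - 7/8 = 1/8
  'e': [7/8 + 1/8*0/1, 7/8 + 1/8*1/8) = [7/8, 57/64)
  'c': [7/8 + 1/8*1/8, 7/8 + 1/8*3/8) = [57/64, 59/64) <- contains code 233/256
  'a': [7/8 + 1/8*3/8, 7/8 + 1/8*7/8) = [59/64, 63/64)
  'f': [7/8 + 1/8*7/8, 7/8 + 1/8*1/1) = [63/64, 1/1)
  emit 'c', narrow to [57/64, 59/64)
Step 3: interval [57/64, 59/64), width = 59/64 - 57/64 = 1/32
  'e': [57/64 + 1/32*0/1, 57/64 + 1/32*1/8) = [57/64, 229/256)
  'c': [57/64 + 1/32*1/8, 57/64 + 1/32*3/8) = [229/256, 231/256)
  'a': [57/64 + 1/32*3/8, 57/64 + 1/32*7/8) = [231/256, 235/256) <- contains code 233/256
  'f': [57/64 + 1/32*7/8, 57/64 + 1/32*1/1) = [235/256, 59/64)
  emit 'a', narrow to [231/256, 235/256)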